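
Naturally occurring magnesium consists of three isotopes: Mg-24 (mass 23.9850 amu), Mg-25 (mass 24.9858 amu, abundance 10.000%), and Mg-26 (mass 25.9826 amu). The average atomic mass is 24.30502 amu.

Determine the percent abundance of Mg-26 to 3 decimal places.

11.010%

The remaining 90.000% is split between Mg-24 (fraction x) and Mg-26 (fraction 0.90000 − x).
Substituting: 23.9850x + 25.9826(0.90000 − x) = 21.80644
(23.9850 − 25.9826)x = -1.5779  ⇒  x = 0.78990, y = 0.11010
Mg-24: 78.990%, Mg-26: 11.010%.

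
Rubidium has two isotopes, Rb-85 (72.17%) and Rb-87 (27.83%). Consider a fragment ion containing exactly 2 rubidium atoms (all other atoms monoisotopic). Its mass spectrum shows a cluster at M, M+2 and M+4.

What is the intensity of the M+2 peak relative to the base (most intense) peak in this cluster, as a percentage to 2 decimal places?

77.12%

Binomial terms of (0.7217 + 0.2783)^2: M 0.5209, M+2 0.4017, M+4 0.0775 → M is the base peak.
P(M) = C(2,0) × 0.7217^2 × 0.2783^0 = 1 × 0.52085089 × 1.0000 = 0.520851 (base)
P(M+2) = C(2,1) × 0.7217^1 × 0.2783^1 = 2 × 0.7217 × 0.2783 = 0.401698
Relative intensity = 0.401698 / 0.520851 × 100 = 77.12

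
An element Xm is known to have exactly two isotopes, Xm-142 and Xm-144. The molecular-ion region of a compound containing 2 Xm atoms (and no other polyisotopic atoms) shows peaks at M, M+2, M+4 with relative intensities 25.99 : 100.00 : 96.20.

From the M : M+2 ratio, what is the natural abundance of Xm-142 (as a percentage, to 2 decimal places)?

34.20%

Let p = fractional abundance of Xm-142. I(M+2)/I(M) = [C(2,1)·p^1·(1−p)] / p^2 = 2·(1−p)/p = 100.00/25.99 = 3.8476
(1−p)/p = 3.8476/2 = 1.9238  ⇒  p = 1/(1 + 1.9238) = 0.3420
Xm-142: 34.20%, Xm-144: 65.80%.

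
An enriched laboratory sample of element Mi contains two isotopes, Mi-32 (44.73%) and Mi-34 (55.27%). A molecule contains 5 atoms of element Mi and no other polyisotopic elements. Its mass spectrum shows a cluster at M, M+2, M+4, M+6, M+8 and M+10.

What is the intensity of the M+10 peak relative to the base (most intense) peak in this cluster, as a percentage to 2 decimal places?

15.27%

Term probabilities: M 0.0179, M+2 0.1106, M+4 0.2734, M+6 0.3378, M+8 0.2087, M+10 0.0516. Base peak = M+6.
P(M+6) = C(5,3) × 0.4473^2 × 0.5527^3 = 10 × 0.20007729 × 0.1688373 = 0.337805 (base)
P(M+10) = C(5,5) × 0.4473^0 × 0.5527^5 = 1 × 1.0000 × 0.05157596 = 0.051576
Relative intensity = 0.051576 / 0.337805 × 100 = 15.27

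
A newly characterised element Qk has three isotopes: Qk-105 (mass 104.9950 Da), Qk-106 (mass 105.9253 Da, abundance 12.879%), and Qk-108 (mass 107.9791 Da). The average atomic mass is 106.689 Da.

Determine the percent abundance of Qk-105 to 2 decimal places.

Let x and y be the fractions of Qk-105 and Qk-108. Then x + y = 1 − 0.12879 = 0.87121 and 104.9950x + 107.9791y = 106.689 − 0.12879×105.9253 = 93.046880613.
Substituting: 104.9950x + 107.9791(0.87121 − x) = 93.046880613
(104.9950 − 107.9791)x = -1.025591098  ⇒  x = 0.34369, y = 0.52752
Qk-105: 34.37%, Qk-108: 52.75%.

34.37%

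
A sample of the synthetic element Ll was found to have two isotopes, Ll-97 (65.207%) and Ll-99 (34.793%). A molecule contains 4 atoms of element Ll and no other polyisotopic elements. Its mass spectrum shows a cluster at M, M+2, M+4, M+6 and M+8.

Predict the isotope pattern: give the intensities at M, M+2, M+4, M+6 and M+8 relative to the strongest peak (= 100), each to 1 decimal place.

46.9 : 100.0 : 80.0 : 28.5 : 3.8

Each Ll atom is independently Ll-97 (p = 0.65207) or Ll-99 (q = 0.34793); the cluster is the binomial expansion (p + q)^4.
P(M) = 0.65207^4 = 0.180791
P(M+2) = 4 × 0.65207^3 × 0.34793^1 = 0.385864
P(M+4) = 6 × 0.65207^2 × 0.34793^2 = 0.308833
P(M+6) = 4 × 0.65207^1 × 0.34793^3 = 0.109858
P(M+8) = 0.34793^4 = 0.014654
The M+2 peak is largest (0.385864); scaling to 100 gives 46.9 : 100.0 : 80.0 : 28.5 : 3.8.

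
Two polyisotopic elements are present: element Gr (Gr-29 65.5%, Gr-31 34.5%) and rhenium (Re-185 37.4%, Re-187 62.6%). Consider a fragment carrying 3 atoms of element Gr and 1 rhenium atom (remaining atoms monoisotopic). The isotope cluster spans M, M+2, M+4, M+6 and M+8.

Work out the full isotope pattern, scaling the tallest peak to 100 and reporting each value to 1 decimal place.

Element Gr pattern (n=3): 0.28101138 : 0.44404088 : 0.23388412 : 0.04106362
Rhenium pattern (n=1): 0.3740 : 0.6260
Convolve the two distributions (both contribute in 2-u steps):
  M: 0.28101138×0.3740 = 0.105098
  M+2: 0.28101138×0.6260 + 0.44404088×0.3740 = 0.341984
  M+4: 0.44404088×0.6260 + 0.23388412×0.3740 = 0.365442
  M+6: 0.23388412×0.6260 + 0.04106362×0.3740 = 0.161769
  M+8: 0.04106362×0.6260 = 0.025706
Scale to base peak (0.365442) = 100: 28.8 : 93.6 : 100.0 : 44.3 : 7.0

28.8 : 93.6 : 100.0 : 44.3 : 7.0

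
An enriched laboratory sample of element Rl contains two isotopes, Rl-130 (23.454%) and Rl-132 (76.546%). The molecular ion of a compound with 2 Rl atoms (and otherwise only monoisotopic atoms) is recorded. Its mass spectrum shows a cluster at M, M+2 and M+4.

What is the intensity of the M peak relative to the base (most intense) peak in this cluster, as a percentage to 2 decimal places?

Term probabilities: M 0.0550, M+2 0.3591, M+4 0.5859. Base peak = M+4.
P(M+4) = C(2,2) × 0.23454^0 × 0.76546^2 = 1 × 1.0000 × 0.58592901 = 0.585929 (base)
P(M) = C(2,0) × 0.23454^2 × 0.76546^0 = 1 × 0.05500901 × 1.0000 = 0.055009
Relative intensity = 0.055009 / 0.585929 × 100 = 9.39

9.39%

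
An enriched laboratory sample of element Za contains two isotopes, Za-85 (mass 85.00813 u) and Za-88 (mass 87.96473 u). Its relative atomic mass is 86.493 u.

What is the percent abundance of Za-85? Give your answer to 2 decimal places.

With x = fraction of Za-85 (so Za-88 is 1 − x):
85.00813·x + 87.96473·(1 − x) = 86.493
(85.00813 − 87.96473)·x = 86.493 − 87.96473
x = -1.47173 / -2.95660 = 0.49778 → 49.78% Za-85, 50.22% Za-88.

49.78%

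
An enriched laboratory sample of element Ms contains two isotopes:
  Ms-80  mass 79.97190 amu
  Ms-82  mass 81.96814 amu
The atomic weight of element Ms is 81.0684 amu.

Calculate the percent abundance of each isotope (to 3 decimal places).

Let x be the fractional abundance of Ms-80; then Ms-82 has abundance 1 − x.
79.97190·x + 81.96814·(1 − x) = 81.0684
(79.97190 − 81.96814)·x = 81.0684 − 81.96814
x = -0.89974 / -1.99624 = 0.45072 → 45.072% Ms-80, 54.928% Ms-82.

Ms-80: 45.072%, Ms-82: 54.928%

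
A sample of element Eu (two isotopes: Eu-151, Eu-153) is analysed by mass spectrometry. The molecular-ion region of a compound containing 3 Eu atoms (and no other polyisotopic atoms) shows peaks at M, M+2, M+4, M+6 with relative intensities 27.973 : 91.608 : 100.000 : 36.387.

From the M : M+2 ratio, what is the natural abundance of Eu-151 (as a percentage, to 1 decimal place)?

47.8%

Write p for the Eu-151 fraction. I(M+2)/I(M) = [C(3,1)·p^2·(1−p)] / p^3 = 3·(1−p)/p = 91.608/27.973 = 3.2749
(1−p)/p = 3.2749/3 = 1.0916  ⇒  p = 1/(1 + 1.0916) = 0.4781
Eu-151: 47.8%, Eu-153: 52.2%.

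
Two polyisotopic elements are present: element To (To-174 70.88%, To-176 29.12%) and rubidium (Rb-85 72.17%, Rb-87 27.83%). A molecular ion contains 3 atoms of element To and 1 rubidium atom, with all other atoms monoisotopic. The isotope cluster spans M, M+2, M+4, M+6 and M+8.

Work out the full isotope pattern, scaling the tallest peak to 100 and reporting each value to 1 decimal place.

Element To pattern (n=3): 0.35609931 : 0.4388944 : 0.18031328 : 0.02469301
Rubidium pattern (n=1): 0.7217 : 0.2783
Convolve the two distributions (both contribute in 2-u steps):
  M: 0.35609931×0.7217 = 0.256997
  M+2: 0.35609931×0.2783 + 0.4388944×0.7217 = 0.415853
  M+4: 0.4388944×0.2783 + 0.18031328×0.7217 = 0.252276
  M+6: 0.18031328×0.2783 + 0.02469301×0.7217 = 0.068002
  M+8: 0.02469301×0.2783 = 0.006872
Scale to base peak (0.415853) = 100: 61.8 : 100.0 : 60.7 : 16.4 : 1.7

61.8 : 100.0 : 60.7 : 16.4 : 1.7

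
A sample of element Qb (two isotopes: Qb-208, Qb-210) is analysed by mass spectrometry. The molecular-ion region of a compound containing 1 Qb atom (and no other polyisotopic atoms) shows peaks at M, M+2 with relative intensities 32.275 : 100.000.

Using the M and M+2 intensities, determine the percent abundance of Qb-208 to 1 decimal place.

24.4%

Let p = fractional abundance of Qb-208. I(M+2)/I(M) = [C(1,1)·p^0·(1−p)] / p^1 = 1·(1−p)/p = 100.000/32.275 = 3.0984
(1−p)/p = 3.0984/1 = 3.0984  ⇒  p = 1/(1 + 3.0984) = 0.2440
Qb-208: 24.4%, Qb-210: 75.6%.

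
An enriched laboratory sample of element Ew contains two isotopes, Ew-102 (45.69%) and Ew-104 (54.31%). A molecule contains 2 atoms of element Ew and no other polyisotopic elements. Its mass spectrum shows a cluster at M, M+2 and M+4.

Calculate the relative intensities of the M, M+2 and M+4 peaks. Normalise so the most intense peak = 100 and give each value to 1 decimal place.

Expanding (0.4569 + 0.5431)^2:
P(M) = 0.4569^2 = 0.208758
P(M+2) = 2 × 0.4569^1 × 0.5431^1 = 0.496285
P(M+4) = 0.5431^2 = 0.294958
The M+2 peak is largest (0.496285); scaling to 100 gives 42.1 : 100.0 : 59.4.

42.1 : 100.0 : 59.4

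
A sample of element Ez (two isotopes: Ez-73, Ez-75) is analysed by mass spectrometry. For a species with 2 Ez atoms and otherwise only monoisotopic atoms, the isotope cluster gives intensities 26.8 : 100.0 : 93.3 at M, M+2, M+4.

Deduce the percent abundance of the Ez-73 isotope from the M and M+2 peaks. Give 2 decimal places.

Let p = fractional abundance of Ez-73. I(M+2)/I(M) = [C(2,1)·p^1·(1−p)] / p^2 = 2·(1−p)/p = 100.0/26.8 = 3.7313
(1−p)/p = 3.7313/2 = 1.8657  ⇒  p = 1/(1 + 1.8657) = 0.3490
Ez-73: 34.90%, Ez-75: 65.10%.

34.90%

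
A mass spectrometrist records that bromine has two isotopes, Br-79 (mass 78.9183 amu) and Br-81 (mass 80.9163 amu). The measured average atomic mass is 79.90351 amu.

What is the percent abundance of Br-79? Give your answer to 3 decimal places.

50.690%

With x = fraction of Br-79 (so Br-81 is 1 − x):
78.9183·x + 80.9163·(1 − x) = 79.90351
(78.9183 − 80.9163)·x = 79.90351 − 80.9163
x = -1.01279 / -1.9980 = 0.50690 → 50.690% Br-79, 49.310% Br-81.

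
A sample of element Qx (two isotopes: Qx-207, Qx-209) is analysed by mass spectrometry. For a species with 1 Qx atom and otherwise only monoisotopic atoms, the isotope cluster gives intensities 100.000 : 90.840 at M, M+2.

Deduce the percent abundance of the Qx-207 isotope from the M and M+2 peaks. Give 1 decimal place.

52.4%

If p is the fraction of Qx that is Qx-207, then I(M+2)/I(M) = [C(1,1)·p^0·(1−p)] / p^1 = 1·(1−p)/p = 90.840/100.000 = 0.9084
(1−p)/p = 0.9084/1 = 0.9084  ⇒  p = 1/(1 + 0.9084) = 0.5240
Qx-207: 52.4%, Qx-209: 47.6%.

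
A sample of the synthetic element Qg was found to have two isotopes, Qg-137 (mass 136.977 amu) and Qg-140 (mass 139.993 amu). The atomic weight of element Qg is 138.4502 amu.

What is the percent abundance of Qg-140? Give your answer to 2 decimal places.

48.85%

With x = fraction of Qg-137 (so Qg-140 is 1 − x):
136.977·x + 139.993·(1 − x) = 138.4502
(136.977 − 139.993)·x = 138.4502 − 139.993
x = -1.5428 / -3.016 = 0.51154 → 51.15% Qg-137, 48.85% Qg-140.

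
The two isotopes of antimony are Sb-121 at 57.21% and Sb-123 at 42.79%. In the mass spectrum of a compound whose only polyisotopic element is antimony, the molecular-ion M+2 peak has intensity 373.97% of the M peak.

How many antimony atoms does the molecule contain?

The M+2/M ratio from n Sb atoms is n · q/p = n · 0.4279/0.5721.
n = 3.7397 × 0.5721/0.4279 = 5.00 ≈ 5

5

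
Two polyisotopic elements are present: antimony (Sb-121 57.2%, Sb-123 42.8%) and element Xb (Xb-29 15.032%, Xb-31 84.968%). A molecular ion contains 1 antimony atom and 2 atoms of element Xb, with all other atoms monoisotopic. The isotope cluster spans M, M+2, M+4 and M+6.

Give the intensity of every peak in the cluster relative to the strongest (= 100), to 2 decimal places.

2.47 : 29.83 : 100.00 : 59.16

Antimony pattern (n=1): 0.5720 : 0.4280
Element Xb pattern (n=2): 0.0225961 : 0.2554478 : 0.7219561
Convolve the two distributions (both contribute in 2-u steps):
  M: 0.5720×0.0225961 = 0.012925
  M+2: 0.5720×0.2554478 + 0.4280×0.0225961 = 0.155787
  M+4: 0.5720×0.7219561 + 0.4280×0.2554478 = 0.522291
  M+6: 0.4280×0.7219561 = 0.308997
Scale to base peak (0.522291) = 100: 2.47 : 29.83 : 100.00 : 59.16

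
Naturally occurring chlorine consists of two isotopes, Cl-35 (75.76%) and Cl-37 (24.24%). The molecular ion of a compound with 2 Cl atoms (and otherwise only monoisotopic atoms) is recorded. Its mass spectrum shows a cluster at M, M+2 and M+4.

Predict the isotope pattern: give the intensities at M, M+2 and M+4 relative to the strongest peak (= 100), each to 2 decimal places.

The 2 Cl atoms are independent, so intensities follow the terms of (0.7576 + 0.2424)^2.
P(M) = 0.7576^2 = 0.573958
P(M+2) = 2 × 0.7576^1 × 0.2424^1 = 0.367284
P(M+4) = 0.2424^2 = 0.058758
The M peak is largest (0.573958); scaling to 100 gives 100.00 : 63.99 : 10.24.

100.00 : 63.99 : 10.24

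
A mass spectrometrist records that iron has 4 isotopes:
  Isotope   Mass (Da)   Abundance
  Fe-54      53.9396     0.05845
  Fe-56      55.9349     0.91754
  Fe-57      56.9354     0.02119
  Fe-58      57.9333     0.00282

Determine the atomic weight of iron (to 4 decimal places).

55.8451 Da

Ar = Σ fᵢ·mᵢ = 0.05845 × 53.9396 + 0.91754 × 55.9349 + 0.02119 × 56.9354 + 0.00282 × 57.9333
= 3.15277 + 51.32251 + 1.20646 + 0.16337 = 55.84511 Da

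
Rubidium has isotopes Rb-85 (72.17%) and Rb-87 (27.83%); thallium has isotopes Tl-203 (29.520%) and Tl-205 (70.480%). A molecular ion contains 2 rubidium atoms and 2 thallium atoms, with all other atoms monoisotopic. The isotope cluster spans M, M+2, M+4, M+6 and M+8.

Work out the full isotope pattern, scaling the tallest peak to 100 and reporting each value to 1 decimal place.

10.5 : 58.2 : 100.0 : 53.6 : 8.9

Rubidium pattern (n=2): 0.52085089 : 0.40169822 : 0.07745089
Thallium pattern (n=2): 0.08714304 : 0.41611392 : 0.49674304
Convolve the two distributions (both contribute in 2-u steps):
  M: 0.52085089×0.08714304 = 0.045389
  M+2: 0.52085089×0.41611392 + 0.40169822×0.08714304 = 0.251739
  M+4: 0.52085089×0.49674304 + 0.40169822×0.41611392 + 0.07745089×0.08714304 = 0.432631
  M+6: 0.40169822×0.49674304 + 0.07745089×0.41611392 = 0.231769
  M+8: 0.07745089×0.49674304 = 0.038473
Scale to base peak (0.432631) = 100: 10.5 : 58.2 : 100.0 : 53.6 : 8.9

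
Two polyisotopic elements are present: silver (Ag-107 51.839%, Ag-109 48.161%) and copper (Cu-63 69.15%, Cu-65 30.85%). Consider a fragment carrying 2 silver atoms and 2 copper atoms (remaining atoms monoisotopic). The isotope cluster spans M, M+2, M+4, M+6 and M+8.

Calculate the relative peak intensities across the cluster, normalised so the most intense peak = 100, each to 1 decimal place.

36.4 : 100.0 : 98.9 : 41.4 : 6.2

Silver pattern (n=2): 0.26872819 : 0.49932362 : 0.23194819
Copper pattern (n=2): 0.47817225 : 0.4266555 : 0.09517225
Convolve the two distributions (both contribute in 2-u steps):
  M: 0.26872819×0.47817225 = 0.128498
  M+2: 0.26872819×0.4266555 + 0.49932362×0.47817225 = 0.353417
  M+4: 0.26872819×0.09517225 + 0.49932362×0.4266555 + 0.23194819×0.47817225 = 0.349526
  M+6: 0.49932362×0.09517225 + 0.23194819×0.4266555 = 0.146484
  M+8: 0.23194819×0.09517225 = 0.022075
Scale to base peak (0.353417) = 100: 36.4 : 100.0 : 98.9 : 41.4 : 6.2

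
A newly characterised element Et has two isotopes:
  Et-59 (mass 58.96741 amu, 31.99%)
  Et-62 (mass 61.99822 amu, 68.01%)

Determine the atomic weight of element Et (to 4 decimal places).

61.0287 amu

The abundance-weighted mean is 0.3199 × 58.96741 + 0.6801 × 61.99822
= 18.863674 + 42.164989 = 61.028663 amu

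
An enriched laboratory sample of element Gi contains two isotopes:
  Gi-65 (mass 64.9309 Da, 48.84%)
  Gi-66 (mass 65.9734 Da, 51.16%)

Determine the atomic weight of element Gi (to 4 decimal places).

The abundance-weighted mean is 0.4884 × 64.9309 + 0.5116 × 65.9734
= 31.71225 + 33.75199 = 65.46424 Da

65.4642 Da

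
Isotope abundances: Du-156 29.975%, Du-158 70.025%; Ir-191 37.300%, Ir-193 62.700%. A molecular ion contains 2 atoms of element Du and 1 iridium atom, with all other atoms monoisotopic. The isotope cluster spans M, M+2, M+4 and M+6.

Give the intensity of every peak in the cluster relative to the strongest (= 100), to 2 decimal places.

7.51 : 47.73 : 100.00 : 68.92

Element Du pattern (n=2): 0.08985006 : 0.41979988 : 0.49035006
Iridium pattern (n=1): 0.3730 : 0.6270
Convolve the two distributions (both contribute in 2-u steps):
  M: 0.08985006×0.3730 = 0.033514
  M+2: 0.08985006×0.6270 + 0.41979988×0.3730 = 0.212921
  M+4: 0.41979988×0.6270 + 0.49035006×0.3730 = 0.446115
  M+6: 0.49035006×0.6270 = 0.307449
Scale to base peak (0.446115) = 100: 7.51 : 47.73 : 100.00 : 68.92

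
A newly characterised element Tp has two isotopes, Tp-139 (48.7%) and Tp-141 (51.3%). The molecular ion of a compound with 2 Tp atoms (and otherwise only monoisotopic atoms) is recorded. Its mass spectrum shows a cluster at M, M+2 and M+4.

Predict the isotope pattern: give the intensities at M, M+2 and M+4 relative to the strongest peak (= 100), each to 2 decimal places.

Expanding (0.487 + 0.513)^2:
P(M) = 0.487^2 = 0.237169
P(M+2) = 2 × 0.487^1 × 0.513^1 = 0.499662
P(M+4) = 0.513^2 = 0.263169
The M+2 peak is largest (0.499662); scaling to 100 gives 47.47 : 100.00 : 52.67.

47.47 : 100.00 : 52.67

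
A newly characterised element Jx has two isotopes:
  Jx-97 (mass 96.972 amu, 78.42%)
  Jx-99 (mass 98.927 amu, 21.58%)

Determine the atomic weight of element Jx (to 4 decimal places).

Average mass = Σ (abundance × isotope mass) = 0.7842 × 96.972 + 0.2158 × 98.927
= 76.04544 + 21.34845 = 97.39389 amu

97.3939 amu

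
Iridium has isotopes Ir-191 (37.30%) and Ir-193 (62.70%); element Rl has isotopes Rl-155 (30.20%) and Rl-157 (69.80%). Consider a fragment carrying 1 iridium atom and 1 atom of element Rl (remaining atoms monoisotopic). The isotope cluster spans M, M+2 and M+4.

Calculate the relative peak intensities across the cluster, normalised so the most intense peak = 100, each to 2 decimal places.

25.05 : 100.00 : 97.32

Iridium pattern (n=1): 0.3730 : 0.6270
Element Rl pattern (n=1): 0.3020 : 0.6980
Convolve the two distributions (both contribute in 2-u steps):
  M: 0.3730×0.3020 = 0.112646
  M+2: 0.3730×0.6980 + 0.6270×0.3020 = 0.449708
  M+4: 0.6270×0.6980 = 0.437646
Scale to base peak (0.449708) = 100: 25.05 : 100.00 : 97.32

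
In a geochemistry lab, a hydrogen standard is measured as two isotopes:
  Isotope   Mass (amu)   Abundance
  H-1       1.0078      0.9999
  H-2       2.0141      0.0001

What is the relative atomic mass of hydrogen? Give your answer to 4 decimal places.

The abundance-weighted mean is 0.9999 × 1.0078 + 0.0001 × 2.0141
= 1.00770 + 0.00020 = 1.00790 amu

1.0079 amu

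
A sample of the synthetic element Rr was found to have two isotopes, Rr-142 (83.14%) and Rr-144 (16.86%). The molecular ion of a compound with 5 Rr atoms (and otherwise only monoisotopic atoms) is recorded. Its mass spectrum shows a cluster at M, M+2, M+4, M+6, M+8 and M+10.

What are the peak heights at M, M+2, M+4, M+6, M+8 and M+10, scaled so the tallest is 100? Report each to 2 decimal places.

Expanding (0.8314 + 0.1686)^5:
P(M) = 0.8314^5 = 0.397237
P(M+2) = 5 × 0.8314^4 × 0.1686^1 = 0.402780
P(M+4) = 10 × 0.8314^3 × 0.1686^2 = 0.163360
P(M+6) = 10 × 0.8314^2 × 0.1686^3 = 0.033128
P(M+8) = 5 × 0.8314^1 × 0.1686^4 = 0.003359
P(M+10) = 0.1686^5 = 0.000136
The M+2 peak is largest (0.402780); scaling to 100 gives 98.62 : 100.00 : 40.56 : 8.22 : 0.83 : 0.03.

98.62 : 100.00 : 40.56 : 8.22 : 0.83 : 0.03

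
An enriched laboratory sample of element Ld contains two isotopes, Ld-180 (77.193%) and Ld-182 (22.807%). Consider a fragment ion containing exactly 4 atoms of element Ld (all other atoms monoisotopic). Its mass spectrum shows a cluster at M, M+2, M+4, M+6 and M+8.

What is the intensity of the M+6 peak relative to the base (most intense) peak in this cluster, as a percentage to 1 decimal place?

Binomial terms of (0.77193 + 0.22807)^4: M 0.3551, M+2 0.4196, M+4 0.1860, M+6 0.0366, M+8 0.0027 → M+2 is the base peak.
P(M+2) = C(4,1) × 0.77193^3 × 0.22807^1 = 4 × 0.4599745 × 0.22807 = 0.419626 (base)
P(M+6) = C(4,3) × 0.77193^1 × 0.22807^3 = 4 × 0.77193 × 0.01186327 = 0.036630
Relative intensity = 0.036630 / 0.419626 × 100 = 8.7

8.7%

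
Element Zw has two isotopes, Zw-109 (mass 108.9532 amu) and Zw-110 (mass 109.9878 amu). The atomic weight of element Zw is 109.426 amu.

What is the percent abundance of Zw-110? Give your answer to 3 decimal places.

Writing the weighted mean with unknown fraction x of Zw-109:
108.9532·x + 109.9878·(1 − x) = 109.426
(108.9532 − 109.9878)·x = 109.426 − 109.9878
x = -0.5618 / -1.0346 = 0.54301 → 54.301% Zw-109, 45.699% Zw-110.

45.699%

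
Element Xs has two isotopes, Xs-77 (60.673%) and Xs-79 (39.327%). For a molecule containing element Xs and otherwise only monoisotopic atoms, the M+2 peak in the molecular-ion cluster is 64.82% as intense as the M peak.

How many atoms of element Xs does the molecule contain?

With n Xs atoms, P(M+2)/P(M) = C(n,1)·p^(n−1)q / p^n = n·q/p = n · 0.39327/0.60673.
n = 0.6482 × 0.60673/0.39327 = 1.00 ≈ 1

1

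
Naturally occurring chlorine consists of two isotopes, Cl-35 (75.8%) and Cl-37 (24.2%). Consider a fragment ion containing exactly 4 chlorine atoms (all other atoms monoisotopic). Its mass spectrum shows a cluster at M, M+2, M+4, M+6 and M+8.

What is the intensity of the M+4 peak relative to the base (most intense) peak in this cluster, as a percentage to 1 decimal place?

Term probabilities: M 0.3301, M+2 0.4216, M+4 0.2019, M+6 0.0430, M+8 0.0034. Base peak = M+2.
P(M+2) = C(4,1) × 0.758^3 × 0.242^1 = 4 × 0.43551951 × 0.2420 = 0.421583 (base)
P(M+4) = C(4,2) × 0.758^2 × 0.242^2 = 6 × 0.574564 × 0.058564 = 0.201893
Relative intensity = 0.201893 / 0.421583 × 100 = 47.9

47.9%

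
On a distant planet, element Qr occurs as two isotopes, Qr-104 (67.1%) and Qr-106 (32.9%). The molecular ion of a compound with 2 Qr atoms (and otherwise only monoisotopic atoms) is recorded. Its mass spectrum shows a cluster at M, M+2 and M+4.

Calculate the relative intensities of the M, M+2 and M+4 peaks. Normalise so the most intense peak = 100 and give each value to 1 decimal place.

100.0 : 98.1 : 24.0

The 2 Qr atoms are independent, so intensities follow the terms of (0.671 + 0.329)^2.
P(M) = 0.671^2 = 0.450241
P(M+2) = 2 × 0.671^1 × 0.329^1 = 0.441518
P(M+4) = 0.329^2 = 0.108241
The M peak is largest (0.450241); scaling to 100 gives 100.0 : 98.1 : 24.0.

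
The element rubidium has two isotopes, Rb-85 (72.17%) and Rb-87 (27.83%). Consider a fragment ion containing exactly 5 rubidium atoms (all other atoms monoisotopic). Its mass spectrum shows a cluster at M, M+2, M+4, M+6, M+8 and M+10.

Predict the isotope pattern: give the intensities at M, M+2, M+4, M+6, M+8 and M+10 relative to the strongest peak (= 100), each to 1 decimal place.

Expanding (0.7217 + 0.2783)^5:
P(M) = 0.7217^5 = 0.195787
P(M+2) = 5 × 0.7217^4 × 0.2783^1 = 0.377494
P(M+4) = 10 × 0.7217^3 × 0.2783^2 = 0.291136
P(M+6) = 10 × 0.7217^2 × 0.2783^3 = 0.112267
P(M+8) = 5 × 0.7217^1 × 0.2783^4 = 0.021646
P(M+10) = 0.2783^5 = 0.001669
The M+2 peak is largest (0.377494); scaling to 100 gives 51.9 : 100.0 : 77.1 : 29.7 : 5.7 : 0.4.

51.9 : 100.0 : 77.1 : 29.7 : 5.7 : 0.4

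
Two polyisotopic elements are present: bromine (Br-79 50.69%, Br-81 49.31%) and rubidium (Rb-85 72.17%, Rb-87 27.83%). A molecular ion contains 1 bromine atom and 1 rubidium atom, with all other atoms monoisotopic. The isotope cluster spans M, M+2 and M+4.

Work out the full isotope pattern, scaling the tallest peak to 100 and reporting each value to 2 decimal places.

Bromine pattern (n=1): 0.5069 : 0.4931
Rubidium pattern (n=1): 0.7217 : 0.2783
Convolve the two distributions (both contribute in 2-u steps):
  M: 0.5069×0.7217 = 0.365830
  M+2: 0.5069×0.2783 + 0.4931×0.7217 = 0.496941
  M+4: 0.4931×0.2783 = 0.137230
Scale to base peak (0.496941) = 100: 73.62 : 100.00 : 27.61

73.62 : 100.00 : 27.61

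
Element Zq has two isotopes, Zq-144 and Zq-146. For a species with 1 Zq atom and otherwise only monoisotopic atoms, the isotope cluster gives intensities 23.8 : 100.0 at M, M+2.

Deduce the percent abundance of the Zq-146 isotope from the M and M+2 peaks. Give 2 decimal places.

Let p = fractional abundance of Zq-144. I(M+2)/I(M) = [C(1,1)·p^0·(1−p)] / p^1 = 1·(1−p)/p = 100.0/23.8 = 4.2017
(1−p)/p = 4.2017/1 = 4.2017  ⇒  p = 1/(1 + 4.2017) = 0.1922
Zq-144: 19.22%, Zq-146: 80.78%.

80.78%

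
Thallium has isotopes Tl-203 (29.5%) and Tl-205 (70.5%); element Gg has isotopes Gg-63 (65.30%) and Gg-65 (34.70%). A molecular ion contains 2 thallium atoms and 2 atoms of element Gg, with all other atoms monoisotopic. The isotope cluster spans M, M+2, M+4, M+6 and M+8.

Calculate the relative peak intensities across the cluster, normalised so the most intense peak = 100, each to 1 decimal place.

Thallium pattern (n=2): 0.087025 : 0.41595 : 0.497025
Element Gg pattern (n=2): 0.426409 : 0.453182 : 0.120409
Convolve the two distributions (both contribute in 2-u steps):
  M: 0.087025×0.426409 = 0.037108
  M+2: 0.087025×0.453182 + 0.41595×0.426409 = 0.216803
  M+4: 0.087025×0.120409 + 0.41595×0.453182 + 0.497025×0.426409 = 0.410916
  M+6: 0.41595×0.120409 + 0.497025×0.453182 = 0.275327
  M+8: 0.497025×0.120409 = 0.059846
Scale to base peak (0.410916) = 100: 9.0 : 52.8 : 100.0 : 67.0 : 14.6

9.0 : 52.8 : 100.0 : 67.0 : 14.6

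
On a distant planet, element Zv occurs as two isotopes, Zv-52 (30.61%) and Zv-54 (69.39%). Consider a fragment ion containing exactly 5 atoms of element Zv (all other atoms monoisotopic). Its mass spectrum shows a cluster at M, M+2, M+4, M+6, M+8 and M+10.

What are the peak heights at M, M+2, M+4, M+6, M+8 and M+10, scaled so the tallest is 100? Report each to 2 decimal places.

Each Zv atom is independently Zv-52 (p = 0.3061) or Zv-54 (q = 0.6939); the cluster is the binomial expansion (p + q)^5.
P(M) = 0.3061^5 = 0.002687
P(M+2) = 5 × 0.3061^4 × 0.6939^1 = 0.030459
P(M+4) = 10 × 0.3061^3 × 0.6939^2 = 0.138097
P(M+6) = 10 × 0.3061^2 × 0.6939^3 = 0.313053
P(M+8) = 5 × 0.3061^1 × 0.6939^4 = 0.354830
P(M+10) = 0.6939^5 = 0.160873
The M+8 peak is largest (0.354830); scaling to 100 gives 0.76 : 8.58 : 38.92 : 88.23 : 100.00 : 45.34.

0.76 : 8.58 : 38.92 : 88.23 : 100.00 : 45.34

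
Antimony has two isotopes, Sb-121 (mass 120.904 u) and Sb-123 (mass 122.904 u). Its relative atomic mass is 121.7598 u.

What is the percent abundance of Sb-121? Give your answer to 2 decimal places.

With x = fraction of Sb-121 (so Sb-123 is 1 − x):
120.904·x + 122.904·(1 − x) = 121.7598
(120.904 − 122.904)·x = 121.7598 − 122.904
x = -1.1442 / -2.000 = 0.57210 → 57.21% Sb-121, 42.79% Sb-123.

57.21%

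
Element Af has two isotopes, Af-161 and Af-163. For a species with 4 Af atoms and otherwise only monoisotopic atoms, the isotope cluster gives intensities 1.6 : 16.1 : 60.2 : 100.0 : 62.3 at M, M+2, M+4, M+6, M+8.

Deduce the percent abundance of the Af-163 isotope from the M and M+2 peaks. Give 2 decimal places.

71.56%

Write p for the Af-161 fraction. I(M+2)/I(M) = [C(4,1)·p^3·(1−p)] / p^4 = 4·(1−p)/p = 16.1/1.6 = 10.0625
(1−p)/p = 10.0625/4 = 2.5156  ⇒  p = 1/(1 + 2.5156) = 0.2844
Af-161: 28.44%, Af-163: 71.56%.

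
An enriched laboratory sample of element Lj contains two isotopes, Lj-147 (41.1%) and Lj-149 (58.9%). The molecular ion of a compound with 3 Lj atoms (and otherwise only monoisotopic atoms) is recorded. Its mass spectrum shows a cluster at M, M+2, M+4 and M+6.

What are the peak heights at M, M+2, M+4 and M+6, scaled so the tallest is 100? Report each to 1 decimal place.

16.2 : 69.8 : 100.0 : 47.8

Each Lj atom is independently Lj-147 (p = 0.411) or Lj-149 (q = 0.589); the cluster is the binomial expansion (p + q)^3.
P(M) = 0.411^3 = 0.069427
P(M+2) = 3 × 0.411^2 × 0.589^1 = 0.298483
P(M+4) = 3 × 0.411^1 × 0.589^2 = 0.427754
P(M+6) = 0.589^3 = 0.204336
The M+4 peak is largest (0.427754); scaling to 100 gives 16.2 : 69.8 : 100.0 : 47.8.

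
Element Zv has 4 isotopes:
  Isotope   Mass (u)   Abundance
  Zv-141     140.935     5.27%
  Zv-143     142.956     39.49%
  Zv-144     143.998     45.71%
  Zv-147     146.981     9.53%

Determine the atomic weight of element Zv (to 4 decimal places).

Weight each isotope mass by its fractional abundance: 0.0527 × 140.935 + 0.3949 × 142.956 + 0.4571 × 143.998 + 0.0953 × 146.981
= 7.42727 + 56.45332 + 65.82149 + 14.00729 = 143.70937 u

143.7094 u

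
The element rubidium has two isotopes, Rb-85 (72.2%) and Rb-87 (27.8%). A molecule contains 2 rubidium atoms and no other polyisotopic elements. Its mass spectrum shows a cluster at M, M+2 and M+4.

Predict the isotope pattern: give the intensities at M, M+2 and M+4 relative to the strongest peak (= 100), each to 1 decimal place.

100.0 : 77.0 : 14.8

Each Rb atom is independently Rb-85 (p = 0.722) or Rb-87 (q = 0.278); the cluster is the binomial expansion (p + q)^2.
P(M) = 0.722^2 = 0.521284
P(M+2) = 2 × 0.722^1 × 0.278^1 = 0.401432
P(M+4) = 0.278^2 = 0.077284
The M peak is largest (0.521284); scaling to 100 gives 100.0 : 77.0 : 14.8.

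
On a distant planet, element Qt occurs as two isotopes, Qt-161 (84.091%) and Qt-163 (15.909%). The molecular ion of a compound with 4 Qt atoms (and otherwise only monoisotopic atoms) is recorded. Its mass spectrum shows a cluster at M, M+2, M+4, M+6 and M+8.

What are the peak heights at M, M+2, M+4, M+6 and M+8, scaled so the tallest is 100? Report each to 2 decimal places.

Expanding (0.84091 + 0.15909)^4:
P(M) = 0.84091^4 = 0.500032
P(M+2) = 4 × 0.84091^3 × 0.15909^1 = 0.378400
P(M+4) = 6 × 0.84091^2 × 0.15909^2 = 0.107383
P(M+6) = 4 × 0.84091^1 × 0.15909^3 = 0.013544
P(M+8) = 0.15909^4 = 0.000641
The M peak is largest (0.500032); scaling to 100 gives 100.00 : 75.68 : 21.48 : 2.71 : 0.13.

100.00 : 75.68 : 21.48 : 2.71 : 0.13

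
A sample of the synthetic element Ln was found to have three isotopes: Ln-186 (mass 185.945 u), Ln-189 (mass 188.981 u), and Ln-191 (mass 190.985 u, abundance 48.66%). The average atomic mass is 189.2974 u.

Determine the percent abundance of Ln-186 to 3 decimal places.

Let x and y be the fractions of Ln-186 and Ln-189. Then x + y = 1 − 0.4866 = 0.5134 and 185.945x + 188.981y = 189.2974 − 0.4866×190.985 = 96.364099.
Substituting: 185.945x + 188.981(0.5134 − x) = 96.364099
(185.945 − 188.981)x = -0.6587464  ⇒  x = 0.21698, y = 0.29642
Ln-186: 21.698%, Ln-189: 29.642%.

21.698%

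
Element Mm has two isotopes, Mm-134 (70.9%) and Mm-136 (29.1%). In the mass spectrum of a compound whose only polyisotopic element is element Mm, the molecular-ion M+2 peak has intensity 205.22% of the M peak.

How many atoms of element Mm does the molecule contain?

5

With n Mm atoms, P(M+2)/P(M) = C(n,1)·p^(n−1)q / p^n = n·q/p = n · 0.291/0.709.
n = 2.0522 × 0.709/0.291 = 5.00 ≈ 5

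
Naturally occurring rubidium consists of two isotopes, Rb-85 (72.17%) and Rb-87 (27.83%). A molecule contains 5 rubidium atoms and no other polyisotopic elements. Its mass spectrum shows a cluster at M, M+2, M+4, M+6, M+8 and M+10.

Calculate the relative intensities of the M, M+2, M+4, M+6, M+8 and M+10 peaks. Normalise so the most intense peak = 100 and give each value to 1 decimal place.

Each Rb atom is independently Rb-85 (p = 0.7217) or Rb-87 (q = 0.2783); the cluster is the binomial expansion (p + q)^5.
P(M) = 0.7217^5 = 0.195787
P(M+2) = 5 × 0.7217^4 × 0.2783^1 = 0.377494
P(M+4) = 10 × 0.7217^3 × 0.2783^2 = 0.291136
P(M+6) = 10 × 0.7217^2 × 0.2783^3 = 0.112267
P(M+8) = 5 × 0.7217^1 × 0.2783^4 = 0.021646
P(M+10) = 0.2783^5 = 0.001669
The M+2 peak is largest (0.377494); scaling to 100 gives 51.9 : 100.0 : 77.1 : 29.7 : 5.7 : 0.4.

51.9 : 100.0 : 77.1 : 29.7 : 5.7 : 0.4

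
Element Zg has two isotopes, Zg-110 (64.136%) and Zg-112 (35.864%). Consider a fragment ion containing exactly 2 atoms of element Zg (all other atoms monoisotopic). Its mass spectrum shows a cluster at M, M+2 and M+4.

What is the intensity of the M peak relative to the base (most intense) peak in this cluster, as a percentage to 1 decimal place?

Term probabilities: M 0.4113, M+2 0.4600, M+4 0.1286. Base peak = M+2.
P(M+2) = C(2,1) × 0.64136^1 × 0.35864^1 = 2 × 0.64136 × 0.35864 = 0.460035 (base)
P(M) = C(2,0) × 0.64136^2 × 0.35864^0 = 1 × 0.41134265 × 1.0000 = 0.411343
Relative intensity = 0.411343 / 0.460035 × 100 = 89.4

89.4%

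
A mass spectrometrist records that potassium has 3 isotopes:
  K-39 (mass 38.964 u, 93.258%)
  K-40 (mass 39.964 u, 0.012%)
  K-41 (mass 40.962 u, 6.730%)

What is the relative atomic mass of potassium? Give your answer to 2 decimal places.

39.10 u

Average mass = Σ (abundance × isotope mass) = 0.93258 × 38.964 + 0.00012 × 39.964 + 0.06730 × 40.962
= 36.3370 + 0.0048 + 2.7567 = 39.0985 u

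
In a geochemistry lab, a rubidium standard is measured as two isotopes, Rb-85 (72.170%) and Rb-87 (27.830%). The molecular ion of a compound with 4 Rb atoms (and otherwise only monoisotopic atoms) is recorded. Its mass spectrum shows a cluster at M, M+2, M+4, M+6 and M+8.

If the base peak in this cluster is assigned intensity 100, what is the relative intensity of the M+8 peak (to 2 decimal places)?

1.43

(0.72170 + 0.27830)^4 gives M 0.2713, M+2 0.4184, M+4 0.2420, M+6 0.0622, M+8 0.0060; the largest is M+2.
P(M+2) = C(4,1) × 0.72170^3 × 0.27830^1 = 4 × 0.37589809 × 0.2783 = 0.418450 (base)
P(M+8) = C(4,4) × 0.72170^0 × 0.27830^4 = 1 × 1.0000 × 0.00599864 = 0.005999
Relative intensity = 0.005999 / 0.418450 × 100 = 1.43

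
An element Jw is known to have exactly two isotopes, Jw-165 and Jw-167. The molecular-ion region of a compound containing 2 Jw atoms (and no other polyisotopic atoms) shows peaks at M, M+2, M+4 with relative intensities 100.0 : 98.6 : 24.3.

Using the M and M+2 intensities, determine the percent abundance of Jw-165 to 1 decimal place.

Write p for the Jw-165 fraction. I(M+2)/I(M) = [C(2,1)·p^1·(1−p)] / p^2 = 2·(1−p)/p = 98.6/100.0 = 0.9860
(1−p)/p = 0.9860/2 = 0.4930  ⇒  p = 1/(1 + 0.4930) = 0.6698
Jw-165: 67.0%, Jw-167: 33.0%.

67.0%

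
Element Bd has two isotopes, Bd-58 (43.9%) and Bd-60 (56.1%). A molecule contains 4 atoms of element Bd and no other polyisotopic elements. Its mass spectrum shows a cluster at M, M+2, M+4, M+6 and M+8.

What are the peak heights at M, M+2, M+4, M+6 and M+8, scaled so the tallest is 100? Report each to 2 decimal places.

The 4 Bd atoms are independent, so intensities follow the terms of (0.439 + 0.561)^4.
P(M) = 0.439^4 = 0.037141
P(M+2) = 4 × 0.439^3 × 0.561^1 = 0.189853
P(M+4) = 6 × 0.439^2 × 0.561^2 = 0.363920
P(M+6) = 4 × 0.439^1 × 0.561^3 = 0.310037
P(M+8) = 0.561^4 = 0.099049
The M+4 peak is largest (0.363920); scaling to 100 gives 10.21 : 52.17 : 100.00 : 85.19 : 27.22.

10.21 : 52.17 : 100.00 : 85.19 : 27.22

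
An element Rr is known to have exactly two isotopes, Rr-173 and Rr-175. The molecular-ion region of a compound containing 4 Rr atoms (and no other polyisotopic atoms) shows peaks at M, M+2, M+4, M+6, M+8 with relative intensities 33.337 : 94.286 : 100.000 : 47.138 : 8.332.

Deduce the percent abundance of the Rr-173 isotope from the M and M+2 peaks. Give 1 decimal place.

Let p = fractional abundance of Rr-173. I(M+2)/I(M) = [C(4,1)·p^3·(1−p)] / p^4 = 4·(1−p)/p = 94.286/33.337 = 2.8283
(1−p)/p = 2.8283/4 = 0.7071  ⇒  p = 1/(1 + 0.7071) = 0.5858
Rr-173: 58.6%, Rr-175: 41.4%.

58.6%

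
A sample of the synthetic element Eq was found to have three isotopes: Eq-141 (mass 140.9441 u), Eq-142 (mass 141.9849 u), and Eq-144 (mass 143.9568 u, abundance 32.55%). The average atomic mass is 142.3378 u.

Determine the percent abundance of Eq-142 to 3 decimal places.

39.687%

Let x and y be the fractions of Eq-141 and Eq-142. Then x + y = 1 − 0.3255 = 0.6745 and 140.9441x + 141.9849y = 142.3378 − 0.3255×143.9568 = 95.4798616.
Substituting: 140.9441x + 141.9849(0.6745 − x) = 95.4798616
(140.9441 − 141.9849)x = -0.28895345  ⇒  x = 0.27763, y = 0.39687
Eq-141: 27.763%, Eq-142: 39.687%.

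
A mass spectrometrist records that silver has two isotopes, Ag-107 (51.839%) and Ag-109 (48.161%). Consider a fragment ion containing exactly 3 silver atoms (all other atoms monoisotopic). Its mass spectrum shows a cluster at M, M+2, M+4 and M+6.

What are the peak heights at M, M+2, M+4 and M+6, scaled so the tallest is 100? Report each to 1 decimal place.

The 3 Ag atoms are independent, so intensities follow the terms of (0.51839 + 0.48161)^3.
P(M) = 0.51839^3 = 0.139306
P(M+2) = 3 × 0.51839^2 × 0.48161^1 = 0.388267
P(M+4) = 3 × 0.51839^1 × 0.48161^2 = 0.360719
P(M+6) = 0.48161^3 = 0.111709
The M+2 peak is largest (0.388267); scaling to 100 gives 35.9 : 100.0 : 92.9 : 28.8.

35.9 : 100.0 : 92.9 : 28.8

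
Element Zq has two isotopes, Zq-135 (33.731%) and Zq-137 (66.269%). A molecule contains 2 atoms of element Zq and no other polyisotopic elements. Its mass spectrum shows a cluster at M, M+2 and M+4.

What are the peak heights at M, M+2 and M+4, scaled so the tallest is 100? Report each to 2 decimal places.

25.45 : 100.00 : 98.23

Expanding (0.33731 + 0.66269)^2:
P(M) = 0.33731^2 = 0.113778
P(M+2) = 2 × 0.33731^1 × 0.66269^1 = 0.447064
P(M+4) = 0.66269^2 = 0.439158
The M+2 peak is largest (0.447064); scaling to 100 gives 25.45 : 100.00 : 98.23.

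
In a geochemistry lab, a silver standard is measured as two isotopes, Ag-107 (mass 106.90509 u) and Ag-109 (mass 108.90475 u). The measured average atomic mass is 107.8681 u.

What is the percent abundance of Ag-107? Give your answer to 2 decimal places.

Writing the weighted mean with unknown fraction x of Ag-107:
106.90509·x + 108.90475·(1 − x) = 107.8681
(106.90509 − 108.90475)·x = 107.8681 − 108.90475
x = -1.03665 / -1.99966 = 0.51841 → 51.84% Ag-107, 48.16% Ag-109.

51.84%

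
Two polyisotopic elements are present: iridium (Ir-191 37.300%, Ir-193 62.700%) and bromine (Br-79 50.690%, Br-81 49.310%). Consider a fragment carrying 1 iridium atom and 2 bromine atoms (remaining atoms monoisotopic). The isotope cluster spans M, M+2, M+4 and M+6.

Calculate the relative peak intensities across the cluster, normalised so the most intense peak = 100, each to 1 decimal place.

Iridium pattern (n=1): 0.3730 : 0.6270
Bromine pattern (n=2): 0.25694761 : 0.49990478 : 0.24314761
Convolve the two distributions (both contribute in 2-u steps):
  M: 0.3730×0.25694761 = 0.095841
  M+2: 0.3730×0.49990478 + 0.6270×0.25694761 = 0.347571
  M+4: 0.3730×0.24314761 + 0.6270×0.49990478 = 0.404134
  M+6: 0.6270×0.24314761 = 0.152454
Scale to base peak (0.404134) = 100: 23.7 : 86.0 : 100.0 : 37.7

23.7 : 86.0 : 100.0 : 37.7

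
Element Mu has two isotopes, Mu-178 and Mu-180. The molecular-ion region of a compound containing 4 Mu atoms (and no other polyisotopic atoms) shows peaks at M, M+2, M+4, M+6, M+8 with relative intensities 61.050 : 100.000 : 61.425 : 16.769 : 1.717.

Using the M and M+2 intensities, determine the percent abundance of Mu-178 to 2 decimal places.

Let p = fractional abundance of Mu-178. I(M+2)/I(M) = [C(4,1)·p^3·(1−p)] / p^4 = 4·(1−p)/p = 100.000/61.050 = 1.6380
(1−p)/p = 1.6380/4 = 0.4095  ⇒  p = 1/(1 + 0.4095) = 0.7095
Mu-178: 70.95%, Mu-180: 29.05%.

70.95%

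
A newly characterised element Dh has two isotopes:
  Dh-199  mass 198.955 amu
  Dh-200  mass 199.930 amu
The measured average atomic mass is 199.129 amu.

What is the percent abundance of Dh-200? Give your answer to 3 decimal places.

Let x be the fractional abundance of Dh-199; then Dh-200 has abundance 1 − x.
198.955·x + 199.930·(1 − x) = 199.129
(198.955 − 199.930)·x = 199.129 − 199.930
x = -0.801 / -0.975 = 0.82154 → 82.154% Dh-199, 17.846% Dh-200.

17.846%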